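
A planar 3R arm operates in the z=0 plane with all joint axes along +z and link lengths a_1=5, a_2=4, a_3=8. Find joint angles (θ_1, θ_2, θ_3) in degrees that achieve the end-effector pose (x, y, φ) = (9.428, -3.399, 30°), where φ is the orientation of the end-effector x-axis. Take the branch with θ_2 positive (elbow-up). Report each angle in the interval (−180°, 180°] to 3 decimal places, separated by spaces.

-97.666 60.010 67.656

wrist centre = target − a_3·(cos φ, sin φ) = (2.4998, -7.3990)
cos θ_2 = (60.9942−5²−4²)/(2·5·4) = 0.4999; θ_2 = 60.0096° (elbow-up)
β = atan2(-7.3990,2.4998) = -71.3322°; ψ = atan2(3.4644,6.9994) = 26.3336°
θ_1 = β − ψ = -97.6658°
θ_3 = φ − θ_1 − θ_2 = 67.6561° (wrapped to (-180°,180°])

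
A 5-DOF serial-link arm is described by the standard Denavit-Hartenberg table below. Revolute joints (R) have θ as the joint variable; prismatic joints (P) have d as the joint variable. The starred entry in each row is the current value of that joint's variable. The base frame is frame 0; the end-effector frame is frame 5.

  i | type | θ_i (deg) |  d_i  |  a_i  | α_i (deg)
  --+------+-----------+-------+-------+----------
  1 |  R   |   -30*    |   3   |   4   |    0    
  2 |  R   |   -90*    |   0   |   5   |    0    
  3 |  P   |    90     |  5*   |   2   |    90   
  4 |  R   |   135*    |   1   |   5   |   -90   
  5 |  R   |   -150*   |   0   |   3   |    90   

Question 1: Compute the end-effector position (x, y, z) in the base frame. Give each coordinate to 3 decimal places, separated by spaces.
-0.025 -8.646 9.698

after link 1: o_1 = (3.4641, -2.0000, 3.0000)
after link 2: o_2 = (0.9641, -6.3301, 3.0000)
after link 3: o_3 = (2.6962, -7.3301, 8.0000)
after link 4: o_4 = (-0.8657, -6.4284, 11.5355)
after link 5: o_5 = (-0.0247, -8.6460, 9.6984)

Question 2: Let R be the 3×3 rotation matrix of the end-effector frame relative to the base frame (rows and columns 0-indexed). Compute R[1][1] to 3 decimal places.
End-effector y-axis (col 1 of R) = (-0.6124,0.3536,-0.7071)
R[1][1] = 0.3536

0.354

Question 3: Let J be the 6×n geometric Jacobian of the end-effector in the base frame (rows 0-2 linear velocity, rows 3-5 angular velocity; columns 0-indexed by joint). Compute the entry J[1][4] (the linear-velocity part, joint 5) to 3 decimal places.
axis z_4 = (-0.6124,0.3536,-0.7071); lever o_n−o_4 = (0.8410,-2.2176,-1.8371)
cross product → J_v[:, 4] = (-2.2176,-1.7197,1.0607)
J_ω[:, 4] = z_4
entry J[1][4] = -1.7197

-1.720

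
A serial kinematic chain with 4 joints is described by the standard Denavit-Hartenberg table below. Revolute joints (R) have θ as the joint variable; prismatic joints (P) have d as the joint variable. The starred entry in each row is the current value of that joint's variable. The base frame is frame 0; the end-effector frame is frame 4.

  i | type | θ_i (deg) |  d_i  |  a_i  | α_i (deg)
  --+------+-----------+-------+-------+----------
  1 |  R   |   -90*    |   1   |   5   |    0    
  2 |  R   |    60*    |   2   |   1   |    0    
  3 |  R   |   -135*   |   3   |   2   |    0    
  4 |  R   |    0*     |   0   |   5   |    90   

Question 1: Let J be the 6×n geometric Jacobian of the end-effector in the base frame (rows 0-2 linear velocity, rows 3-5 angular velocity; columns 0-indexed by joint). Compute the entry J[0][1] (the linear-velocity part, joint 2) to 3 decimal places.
2.312

axis z_1 = (0.0000,0.0000,1.0000); lever o_n−o_1 = (-5.8955,-2.3117,5.0000)
cross product → J_v[:, 1] = (2.3117,-5.8955,0.0000)
J_ω[:, 1] = z_1
entry J[0][1] = 2.3117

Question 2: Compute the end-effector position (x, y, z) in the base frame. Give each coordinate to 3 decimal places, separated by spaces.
-5.895 -7.312 6.000

after link 1: o_1 = (0.0000, -5.0000, 1.0000)
after link 2: o_2 = (0.8660, -5.5000, 3.0000)
after link 3: o_3 = (-1.0658, -6.0176, 6.0000)
after link 4: o_4 = (-5.8955, -7.3117, 6.0000)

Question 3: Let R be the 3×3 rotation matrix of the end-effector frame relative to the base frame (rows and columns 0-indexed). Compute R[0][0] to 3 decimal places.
End-effector x-axis (col 0 of R) = (-0.9659,-0.2588,0.0000)
R[0][0] = -0.9659

-0.966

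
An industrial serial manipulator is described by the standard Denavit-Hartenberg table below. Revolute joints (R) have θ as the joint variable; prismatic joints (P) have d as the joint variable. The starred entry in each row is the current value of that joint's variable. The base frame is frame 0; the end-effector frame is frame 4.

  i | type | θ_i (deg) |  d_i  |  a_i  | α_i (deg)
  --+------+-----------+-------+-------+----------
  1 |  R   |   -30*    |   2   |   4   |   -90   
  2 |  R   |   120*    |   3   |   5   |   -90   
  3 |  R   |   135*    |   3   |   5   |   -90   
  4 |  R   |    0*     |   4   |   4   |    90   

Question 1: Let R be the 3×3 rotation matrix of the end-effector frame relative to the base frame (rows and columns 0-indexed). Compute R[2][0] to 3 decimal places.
0.612

End-effector x-axis (col 0 of R) = (-0.0474,-0.7891,0.6124)
R[2][0] = 0.6124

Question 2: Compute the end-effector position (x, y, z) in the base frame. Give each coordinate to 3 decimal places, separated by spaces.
2.762 -2.213 7.131

after link 1: o_1 = (3.4641, -2.0000, 2.0000)
after link 2: o_2 = (2.7990, 1.8481, -2.3301)
after link 3: o_3 = (0.3122, -0.7986, 2.2317)
after link 4: o_4 = (2.7617, -2.2128, 7.1307)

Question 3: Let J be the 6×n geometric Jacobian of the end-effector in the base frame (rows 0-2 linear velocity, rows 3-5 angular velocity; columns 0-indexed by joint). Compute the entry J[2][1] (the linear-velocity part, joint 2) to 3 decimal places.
0.502

axis z_1 = (0.5000,0.8660,0.0000); lever o_n−o_1 = (-0.7024,-0.2128,5.1307)
cross product → J_v[:, 1] = (4.4433,-2.5654,0.5019)
J_ω[:, 1] = z_1
entry J[2][1] = 0.5019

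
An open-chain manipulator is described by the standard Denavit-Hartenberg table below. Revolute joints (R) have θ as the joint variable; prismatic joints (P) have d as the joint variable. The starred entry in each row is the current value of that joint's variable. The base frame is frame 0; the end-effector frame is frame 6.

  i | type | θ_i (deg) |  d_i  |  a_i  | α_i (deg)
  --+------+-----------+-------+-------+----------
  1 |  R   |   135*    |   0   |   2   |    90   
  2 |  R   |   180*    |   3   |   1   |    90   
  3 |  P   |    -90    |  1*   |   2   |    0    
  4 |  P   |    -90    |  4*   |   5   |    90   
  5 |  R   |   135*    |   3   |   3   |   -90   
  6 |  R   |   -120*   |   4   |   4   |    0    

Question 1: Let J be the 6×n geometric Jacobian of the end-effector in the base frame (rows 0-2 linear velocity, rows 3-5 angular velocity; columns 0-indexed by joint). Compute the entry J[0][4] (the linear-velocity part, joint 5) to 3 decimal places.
-1.500

axis z_4 = (0.7071,0.7071,0.0000); lever o_n−o_4 = (7.0708,2.0708,-2.1213)
cross product → J_v[:, 4] = (-1.5000,1.5000,-3.5355)
J_ω[:, 4] = z_4
entry J[0][4] = -1.5000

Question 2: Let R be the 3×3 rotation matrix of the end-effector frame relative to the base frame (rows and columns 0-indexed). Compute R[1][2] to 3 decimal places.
End-effector z-axis (col 2 of R) = (0.5000,-0.5000,-0.7071)
R[1][2] = -0.5000

-0.500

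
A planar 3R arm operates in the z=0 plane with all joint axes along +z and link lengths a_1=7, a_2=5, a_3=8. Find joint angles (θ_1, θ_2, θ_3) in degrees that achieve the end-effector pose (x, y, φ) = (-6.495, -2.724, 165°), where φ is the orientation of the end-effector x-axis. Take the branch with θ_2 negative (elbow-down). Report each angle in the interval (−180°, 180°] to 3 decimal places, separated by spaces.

wrist centre = target − a_3·(cos φ, sin φ) = (1.2324, -4.7946)
cos θ_2 = (24.5066−7²−5²)/(2·7·5) = -0.7070; θ_2 = -134.9953° (elbow-down)
β = atan2(-4.7946,1.2324) = -75.5846°; ψ = atan2(-3.5358,3.4648) = -45.5816°
θ_1 = β − ψ = -30.0030°
θ_3 = φ − θ_1 − θ_2 = -30.0017° (wrapped to (-180°,180°])

-30.003 -134.995 -30.002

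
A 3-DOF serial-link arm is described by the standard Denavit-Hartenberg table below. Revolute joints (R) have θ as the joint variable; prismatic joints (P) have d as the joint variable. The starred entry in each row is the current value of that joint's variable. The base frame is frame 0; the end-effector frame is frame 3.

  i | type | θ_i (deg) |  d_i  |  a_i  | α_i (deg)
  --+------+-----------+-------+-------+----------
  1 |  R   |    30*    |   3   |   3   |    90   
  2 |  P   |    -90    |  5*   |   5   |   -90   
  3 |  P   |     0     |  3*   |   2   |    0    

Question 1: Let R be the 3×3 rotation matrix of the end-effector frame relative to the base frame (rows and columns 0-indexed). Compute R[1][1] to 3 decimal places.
0.866

End-effector y-axis (col 1 of R) = (-0.5000,0.8660,-0.0000)
R[1][1] = 0.8660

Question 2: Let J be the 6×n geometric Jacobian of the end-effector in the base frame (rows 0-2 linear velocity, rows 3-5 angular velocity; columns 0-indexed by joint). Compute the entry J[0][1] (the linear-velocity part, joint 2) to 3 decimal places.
prismatic axis z_1 = (0.5000,-0.8660,0.0000)
J_v[:, 1] = z_1; J_ω[:, 1] = (0,0,0)
entry J[0][1] = 0.5000

0.500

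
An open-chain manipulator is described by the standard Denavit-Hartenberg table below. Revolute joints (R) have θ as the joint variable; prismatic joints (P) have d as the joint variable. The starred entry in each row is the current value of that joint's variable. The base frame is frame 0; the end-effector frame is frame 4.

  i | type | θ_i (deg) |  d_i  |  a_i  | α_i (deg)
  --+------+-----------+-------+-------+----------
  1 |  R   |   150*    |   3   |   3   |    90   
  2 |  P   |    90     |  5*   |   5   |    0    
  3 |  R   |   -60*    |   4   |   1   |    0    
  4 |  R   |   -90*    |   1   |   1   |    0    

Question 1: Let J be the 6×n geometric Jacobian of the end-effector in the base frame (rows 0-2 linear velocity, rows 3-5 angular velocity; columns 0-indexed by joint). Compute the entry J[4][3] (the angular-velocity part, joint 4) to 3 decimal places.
0.866

axis z_3 = (0.5000,0.8660,0.0000); lever o_n−o_3 = (0.0670,1.1160,-0.8660)
cross product → J_v[:, 3] = (-0.7500,0.4330,0.5000)
J_ω[:, 3] = z_3
entry J[4][3] = 0.8660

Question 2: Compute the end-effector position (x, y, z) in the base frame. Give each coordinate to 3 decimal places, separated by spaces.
after link 1: o_1 = (-2.5981, 1.5000, 3.0000)
after link 2: o_2 = (-0.0981, 5.8301, 8.0000)
after link 3: o_3 = (1.1519, 9.7272, 8.5000)
after link 4: o_4 = (1.2189, 10.8433, 7.6340)

1.219 10.843 7.634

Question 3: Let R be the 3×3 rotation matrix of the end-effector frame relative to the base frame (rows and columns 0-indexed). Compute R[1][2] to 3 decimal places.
End-effector z-axis (col 2 of R) = (0.5000,0.8660,0.0000)
R[1][2] = 0.8660

0.866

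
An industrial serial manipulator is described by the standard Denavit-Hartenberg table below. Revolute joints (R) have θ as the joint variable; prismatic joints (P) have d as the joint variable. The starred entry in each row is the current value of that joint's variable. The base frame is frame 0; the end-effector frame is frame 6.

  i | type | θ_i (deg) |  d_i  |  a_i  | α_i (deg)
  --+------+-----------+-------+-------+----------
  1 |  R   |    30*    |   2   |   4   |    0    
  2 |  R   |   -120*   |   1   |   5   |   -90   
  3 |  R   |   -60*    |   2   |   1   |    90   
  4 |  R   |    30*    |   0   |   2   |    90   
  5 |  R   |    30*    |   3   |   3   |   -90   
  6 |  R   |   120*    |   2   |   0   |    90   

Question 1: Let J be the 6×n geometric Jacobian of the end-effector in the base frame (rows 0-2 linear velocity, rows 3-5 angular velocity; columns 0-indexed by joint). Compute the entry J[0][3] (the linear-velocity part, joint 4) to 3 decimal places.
axis z_3 = (-0.0000,0.8660,0.5000); lever o_n−o_3 = (-0.7990,0.4910,5.6136)
cross product → J_v[:, 3] = (4.6160,-0.3995,0.6920)
J_ω[:, 3] = z_3
entry J[0][3] = 4.6160

4.616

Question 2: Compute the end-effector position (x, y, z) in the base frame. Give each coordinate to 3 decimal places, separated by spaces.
4.665 -3.009 9.480

after link 1: o_1 = (3.4641, 2.0000, 2.0000)
after link 2: o_2 = (3.4641, -3.0000, 3.0000)
after link 3: o_3 = (5.4641, -3.5000, 3.8660)
after link 4: o_4 = (6.4641, -4.3660, 5.3660)
after link 5: o_5 = (5.1651, -4.9420, 9.3636)
after link 6: o_6 = (4.6651, -3.0090, 9.4796)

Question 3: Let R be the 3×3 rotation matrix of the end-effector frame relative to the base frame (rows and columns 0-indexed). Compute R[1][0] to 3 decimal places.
End-effector x-axis (col 0 of R) = (0.5335,0.1875,-0.8248)
R[1][0] = 0.1875

0.188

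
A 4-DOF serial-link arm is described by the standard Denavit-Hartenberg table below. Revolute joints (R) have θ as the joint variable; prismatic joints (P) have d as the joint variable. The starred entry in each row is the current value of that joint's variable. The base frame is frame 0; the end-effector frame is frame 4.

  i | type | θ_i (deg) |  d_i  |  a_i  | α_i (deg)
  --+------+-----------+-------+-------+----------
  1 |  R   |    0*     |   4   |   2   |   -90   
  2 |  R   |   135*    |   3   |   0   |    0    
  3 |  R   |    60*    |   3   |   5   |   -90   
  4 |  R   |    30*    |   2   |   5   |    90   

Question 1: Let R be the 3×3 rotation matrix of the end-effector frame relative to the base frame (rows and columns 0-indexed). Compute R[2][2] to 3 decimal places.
End-effector z-axis (col 2 of R) = (-0.4830,0.8660,0.1294)
R[2][2] = 0.1294

0.129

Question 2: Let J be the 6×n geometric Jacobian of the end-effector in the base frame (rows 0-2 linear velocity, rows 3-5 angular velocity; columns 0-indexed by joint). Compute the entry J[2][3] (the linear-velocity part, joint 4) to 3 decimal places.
-0.647

axis z_3 = (0.2588,0.0000,0.9659); lever o_n−o_3 = (-3.6649,-2.5000,3.0526)
cross product → J_v[:, 3] = (2.4148,-4.3301,-0.6470)
J_ω[:, 3] = z_3
entry J[2][3] = -0.6470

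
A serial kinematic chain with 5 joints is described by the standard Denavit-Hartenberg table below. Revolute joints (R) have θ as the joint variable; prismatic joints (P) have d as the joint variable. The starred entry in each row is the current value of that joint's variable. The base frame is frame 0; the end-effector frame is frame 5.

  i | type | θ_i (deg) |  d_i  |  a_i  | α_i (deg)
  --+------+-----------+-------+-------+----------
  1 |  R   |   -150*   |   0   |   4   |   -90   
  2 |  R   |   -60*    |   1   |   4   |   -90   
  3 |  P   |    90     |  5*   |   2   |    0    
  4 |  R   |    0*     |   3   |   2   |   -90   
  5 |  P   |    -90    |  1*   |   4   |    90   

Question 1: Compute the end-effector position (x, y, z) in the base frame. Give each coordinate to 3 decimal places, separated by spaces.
-15.263 -5.348 -3.402

after link 1: o_1 = (-3.4641, -2.0000, 0.0000)
after link 2: o_2 = (-4.6962, -3.8660, 3.4641)
after link 3: o_3 = (-9.4462, -4.2990, 0.9641)
after link 4: o_4 = (-12.6962, -3.8660, -0.5359)
after link 5: o_5 = (-15.2631, -5.3481, -3.4019)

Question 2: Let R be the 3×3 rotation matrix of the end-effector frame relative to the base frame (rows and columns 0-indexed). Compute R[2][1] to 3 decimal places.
End-effector y-axis (col 1 of R) = (0.4330,0.2500,-0.8660)
R[2][1] = -0.8660

-0.866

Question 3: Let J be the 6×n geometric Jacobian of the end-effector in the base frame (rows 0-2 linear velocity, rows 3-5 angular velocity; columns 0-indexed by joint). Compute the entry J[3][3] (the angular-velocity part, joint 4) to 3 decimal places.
axis z_3 = (-0.7500,-0.4330,-0.5000); lever o_n−o_3 = (-5.8170,-1.0490,-4.3660)
cross product → J_v[:, 3] = (1.3660,-0.3660,-1.7321)
J_ω[:, 3] = z_3
entry J[3][3] = -0.7500

-0.750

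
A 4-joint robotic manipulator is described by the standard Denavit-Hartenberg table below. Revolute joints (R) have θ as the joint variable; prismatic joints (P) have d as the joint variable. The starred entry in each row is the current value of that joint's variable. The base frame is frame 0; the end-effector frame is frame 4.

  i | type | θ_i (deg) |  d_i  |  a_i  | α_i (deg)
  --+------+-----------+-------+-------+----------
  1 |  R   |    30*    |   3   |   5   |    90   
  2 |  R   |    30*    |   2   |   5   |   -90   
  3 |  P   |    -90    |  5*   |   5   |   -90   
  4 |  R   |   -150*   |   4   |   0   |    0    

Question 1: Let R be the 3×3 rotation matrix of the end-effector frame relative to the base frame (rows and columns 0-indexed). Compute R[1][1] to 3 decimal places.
End-effector y-axis (col 1 of R) = (-0.1250,-0.6495,0.7500)
R[1][1] = -0.6495

-0.650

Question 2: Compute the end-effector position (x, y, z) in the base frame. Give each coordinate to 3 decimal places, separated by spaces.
after link 1: o_1 = (4.3301, 2.5000, 3.0000)
after link 2: o_2 = (9.0801, 2.9330, 5.5000)
after link 3: o_3 = (9.4151, -2.6471, 9.8301)
after link 4: o_4 = (12.4151, -0.9151, 11.8301)

12.415 -0.915 11.830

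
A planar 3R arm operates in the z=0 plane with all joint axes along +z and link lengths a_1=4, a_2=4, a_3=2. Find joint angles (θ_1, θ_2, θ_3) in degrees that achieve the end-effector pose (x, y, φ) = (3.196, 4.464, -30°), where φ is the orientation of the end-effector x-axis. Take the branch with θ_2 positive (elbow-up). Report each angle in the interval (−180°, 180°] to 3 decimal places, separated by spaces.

wrist centre = target − a_3·(cos φ, sin φ) = (1.4639, 5.4640)
cos θ_2 = (31.9984−4²−4²)/(2·4·4) = -0.0000; θ_2 = 90.0028° (elbow-up)
β = atan2(5.4640,1.4639) = 75.0012°; ψ = atan2(4.0000,3.9998) = 45.0014°
θ_1 = β − ψ = 29.9998°
θ_3 = φ − θ_1 − θ_2 = -150.0026° (wrapped to (-180°,180°])

30.000 90.003 -150.003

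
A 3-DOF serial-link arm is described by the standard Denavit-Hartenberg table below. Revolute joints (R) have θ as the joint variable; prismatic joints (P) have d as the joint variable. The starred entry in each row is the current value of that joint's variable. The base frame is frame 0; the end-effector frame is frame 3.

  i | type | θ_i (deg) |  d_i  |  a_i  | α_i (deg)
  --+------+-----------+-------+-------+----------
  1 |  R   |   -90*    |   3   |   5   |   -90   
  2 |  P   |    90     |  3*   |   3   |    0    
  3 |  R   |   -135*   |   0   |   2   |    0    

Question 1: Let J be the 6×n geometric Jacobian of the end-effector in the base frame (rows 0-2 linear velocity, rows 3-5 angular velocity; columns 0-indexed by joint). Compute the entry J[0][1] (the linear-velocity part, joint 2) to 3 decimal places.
prismatic axis z_1 = (1.0000,0.0000,0.0000)
J_v[:, 1] = z_1; J_ω[:, 1] = (0,0,0)
entry J[0][1] = 1.0000

1.000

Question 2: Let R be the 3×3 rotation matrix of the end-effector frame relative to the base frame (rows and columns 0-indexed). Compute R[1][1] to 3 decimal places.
-0.707

End-effector y-axis (col 1 of R) = (0.0000,-0.7071,-0.7071)
R[1][1] = -0.7071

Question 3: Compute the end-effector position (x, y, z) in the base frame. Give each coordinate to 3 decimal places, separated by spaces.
3.000 -6.414 1.414

after link 1: o_1 = (0.0000, -5.0000, 3.0000)
after link 2: o_2 = (3.0000, -5.0000, 0.0000)
after link 3: o_3 = (3.0000, -6.4142, 1.4142)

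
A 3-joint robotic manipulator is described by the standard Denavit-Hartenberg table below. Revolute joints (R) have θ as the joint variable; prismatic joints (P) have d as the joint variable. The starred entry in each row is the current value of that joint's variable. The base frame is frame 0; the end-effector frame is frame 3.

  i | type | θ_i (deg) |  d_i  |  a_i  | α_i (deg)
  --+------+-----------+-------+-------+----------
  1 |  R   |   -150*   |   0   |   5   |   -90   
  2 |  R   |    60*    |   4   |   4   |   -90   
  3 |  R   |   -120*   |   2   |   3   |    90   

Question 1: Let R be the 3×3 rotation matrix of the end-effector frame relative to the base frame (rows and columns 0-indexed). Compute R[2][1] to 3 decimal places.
End-effector y-axis (col 1 of R) = (0.7500,0.4330,-0.5000)
R[2][1] = -0.5000

-0.500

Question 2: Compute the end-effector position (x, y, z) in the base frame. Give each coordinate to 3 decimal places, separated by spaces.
-0.614 -7.973 -3.165

after link 1: o_1 = (-4.3301, -2.5000, 0.0000)
after link 2: o_2 = (-4.0622, -6.9641, -3.4641)
after link 3: o_3 = (-0.6136, -7.9731, -3.1651)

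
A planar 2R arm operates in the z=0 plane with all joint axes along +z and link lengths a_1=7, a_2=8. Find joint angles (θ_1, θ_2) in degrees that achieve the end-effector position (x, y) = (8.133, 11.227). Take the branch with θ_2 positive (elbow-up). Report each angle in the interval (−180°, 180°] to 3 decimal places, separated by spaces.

29.996 45.003

cos θ_2 = (192.1912−7²−8²)/(2·7·8) = 0.7071; θ_2 = 45.0034° (elbow-up)
β = atan2(11.2270,8.1330) = 54.0799°; ψ = atan2(5.6572,12.6565) = 24.0836°
θ_1 = β − ψ = 29.9963°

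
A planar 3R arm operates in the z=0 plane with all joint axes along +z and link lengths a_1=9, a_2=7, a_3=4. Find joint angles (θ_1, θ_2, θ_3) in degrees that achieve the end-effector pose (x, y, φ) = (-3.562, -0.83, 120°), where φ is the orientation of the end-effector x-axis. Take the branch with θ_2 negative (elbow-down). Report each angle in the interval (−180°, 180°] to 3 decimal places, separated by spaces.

-59.999 -150.001 -30.000

wrist centre = target − a_3·(cos φ, sin φ) = (-1.5620, -4.2941)
cos θ_2 = (20.8792−9²−7²)/(2·9·7) = -0.8660; θ_2 = -150.0015° (elbow-down)
β = atan2(-4.2941,-1.5620) = -109.9891°; ψ = atan2(-3.4998,2.9377) = -49.9903°
θ_1 = β − ψ = -59.9988°
θ_3 = φ − θ_1 − θ_2 = -29.9997° (wrapped to (-180°,180°])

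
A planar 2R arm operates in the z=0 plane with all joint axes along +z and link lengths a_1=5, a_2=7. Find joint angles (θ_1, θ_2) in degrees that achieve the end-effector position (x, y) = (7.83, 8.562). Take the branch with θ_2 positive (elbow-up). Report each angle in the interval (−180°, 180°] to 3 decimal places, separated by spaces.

cos θ_2 = (134.6167−5²−7²)/(2·5·7) = 0.8660; θ_2 = 30.0082° (elbow-up)
β = atan2(8.5620,7.8300) = 47.5569°; ψ = atan2(3.5009,11.0617) = 17.5619°
θ_1 = β − ψ = 29.9950°

29.995 30.008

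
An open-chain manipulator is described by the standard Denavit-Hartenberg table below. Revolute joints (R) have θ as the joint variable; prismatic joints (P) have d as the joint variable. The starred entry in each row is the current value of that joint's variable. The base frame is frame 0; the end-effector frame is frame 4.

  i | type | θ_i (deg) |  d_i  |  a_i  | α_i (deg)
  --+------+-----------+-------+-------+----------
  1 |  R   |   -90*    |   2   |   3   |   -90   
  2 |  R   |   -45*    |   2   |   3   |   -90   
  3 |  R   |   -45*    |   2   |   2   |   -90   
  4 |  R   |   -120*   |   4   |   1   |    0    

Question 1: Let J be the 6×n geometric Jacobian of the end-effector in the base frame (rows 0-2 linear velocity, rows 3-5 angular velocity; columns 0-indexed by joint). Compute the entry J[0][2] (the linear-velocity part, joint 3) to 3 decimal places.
axis z_2 = (0.0000,-0.7071,-0.7071); lever o_n−o_2 = (-1.7678,-4.7766,0.7234)
cross product → J_v[:, 2] = (-3.8891,1.2500,-1.2500)
J_ω[:, 2] = z_2
entry J[0][2] = -3.8891

-3.889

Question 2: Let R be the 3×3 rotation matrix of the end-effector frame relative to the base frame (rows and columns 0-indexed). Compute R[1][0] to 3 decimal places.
End-effector x-axis (col 0 of R) = (-0.3536,-0.3624,-0.8624)
R[1][0] = -0.3624

-0.362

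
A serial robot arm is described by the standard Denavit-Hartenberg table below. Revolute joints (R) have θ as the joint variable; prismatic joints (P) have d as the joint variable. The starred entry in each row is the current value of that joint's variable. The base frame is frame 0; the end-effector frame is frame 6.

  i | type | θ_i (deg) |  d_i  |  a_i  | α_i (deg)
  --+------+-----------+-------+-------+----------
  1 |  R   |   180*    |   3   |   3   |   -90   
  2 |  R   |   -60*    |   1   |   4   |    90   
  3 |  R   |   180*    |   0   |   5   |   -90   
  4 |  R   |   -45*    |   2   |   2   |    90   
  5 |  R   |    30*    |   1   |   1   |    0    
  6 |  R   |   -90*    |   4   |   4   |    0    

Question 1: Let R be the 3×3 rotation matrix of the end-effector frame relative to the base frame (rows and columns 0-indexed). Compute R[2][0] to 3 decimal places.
-0.129

End-effector x-axis (col 0 of R) = (0.4830,-0.8660,-0.1294)
R[2][0] = -0.1294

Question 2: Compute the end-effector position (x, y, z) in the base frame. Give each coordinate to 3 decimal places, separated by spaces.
after link 1: o_1 = (-3.0000, 0.0000, 3.0000)
after link 2: o_2 = (-5.0000, -1.0000, 6.4641)
after link 3: o_3 = (-2.5000, -1.0000, 2.1340)
after link 4: o_4 = (-0.5681, 1.0000, 1.6163)
after link 5: o_5 = (0.5272, 1.5000, 2.3581)
after link 6: o_6 = (3.4943, -1.9641, 5.7042)

3.494 -1.964 5.704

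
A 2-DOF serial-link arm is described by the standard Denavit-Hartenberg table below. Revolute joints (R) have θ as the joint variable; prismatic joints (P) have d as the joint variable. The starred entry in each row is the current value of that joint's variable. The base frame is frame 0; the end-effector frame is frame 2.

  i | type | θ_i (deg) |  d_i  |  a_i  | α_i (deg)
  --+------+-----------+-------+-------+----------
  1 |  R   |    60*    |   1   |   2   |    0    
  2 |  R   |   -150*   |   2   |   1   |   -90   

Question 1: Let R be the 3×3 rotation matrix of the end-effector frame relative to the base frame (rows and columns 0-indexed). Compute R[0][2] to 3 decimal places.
1.000

End-effector z-axis (col 2 of R) = (1.0000,-0.0000,0.0000)
R[0][2] = 1.0000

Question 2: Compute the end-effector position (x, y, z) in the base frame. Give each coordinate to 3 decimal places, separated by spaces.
1.000 0.732 3.000

after link 1: o_1 = (1.0000, 1.7321, 1.0000)
after link 2: o_2 = (1.0000, 0.7321, 3.0000)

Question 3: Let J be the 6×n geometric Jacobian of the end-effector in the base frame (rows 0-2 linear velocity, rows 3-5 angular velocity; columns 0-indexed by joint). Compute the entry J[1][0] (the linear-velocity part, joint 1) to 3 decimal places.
1.000

axis z_0 = ẑ; lever o_n−o_0 = (1.0000,0.7321,3.0000)
cross product → J_v[:, 0] = (-0.7321,1.0000,0.0000)
J_ω[:, 0] = z_0
entry J[1][0] = 1.0000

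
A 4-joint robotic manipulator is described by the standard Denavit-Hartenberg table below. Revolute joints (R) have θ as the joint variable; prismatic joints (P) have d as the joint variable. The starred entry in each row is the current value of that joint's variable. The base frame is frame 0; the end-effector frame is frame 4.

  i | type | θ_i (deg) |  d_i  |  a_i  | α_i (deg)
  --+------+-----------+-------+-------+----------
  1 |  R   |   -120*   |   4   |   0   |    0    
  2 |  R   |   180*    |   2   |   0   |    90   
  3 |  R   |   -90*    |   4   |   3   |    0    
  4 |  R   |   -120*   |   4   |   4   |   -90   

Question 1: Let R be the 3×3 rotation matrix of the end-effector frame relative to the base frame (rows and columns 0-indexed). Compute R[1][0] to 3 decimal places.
End-effector x-axis (col 0 of R) = (-0.4330,-0.7500,0.5000)
R[1][0] = -0.7500

-0.750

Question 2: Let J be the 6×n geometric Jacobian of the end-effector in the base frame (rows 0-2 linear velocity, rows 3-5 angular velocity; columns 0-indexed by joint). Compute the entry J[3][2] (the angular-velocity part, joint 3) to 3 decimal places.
axis z_2 = (0.8660,-0.5000,0.0000); lever o_n−o_2 = (5.1962,-7.0000,-1.0000)
cross product → J_v[:, 2] = (0.5000,0.8660,-3.4641)
J_ω[:, 2] = z_2
entry J[3][2] = 0.8660

0.866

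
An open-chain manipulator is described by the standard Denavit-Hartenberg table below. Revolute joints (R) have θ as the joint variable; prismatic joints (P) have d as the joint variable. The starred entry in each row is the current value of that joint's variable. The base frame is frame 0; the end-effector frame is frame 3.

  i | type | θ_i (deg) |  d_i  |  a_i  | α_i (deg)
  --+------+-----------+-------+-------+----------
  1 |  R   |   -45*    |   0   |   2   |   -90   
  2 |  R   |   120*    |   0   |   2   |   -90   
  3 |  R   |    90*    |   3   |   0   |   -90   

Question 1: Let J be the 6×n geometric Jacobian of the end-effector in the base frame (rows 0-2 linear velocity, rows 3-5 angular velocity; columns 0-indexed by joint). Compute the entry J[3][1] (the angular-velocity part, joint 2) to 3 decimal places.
0.707

axis z_1 = (0.7071,0.7071,0.0000); lever o_n−o_1 = (-2.5442,2.5442,-0.2321)
cross product → J_v[:, 1] = (-0.1641,0.1641,3.5981)
J_ω[:, 1] = z_1
entry J[3][1] = 0.7071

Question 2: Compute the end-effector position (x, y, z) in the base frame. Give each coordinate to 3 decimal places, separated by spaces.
after link 1: o_1 = (1.4142, -1.4142, 0.0000)
after link 2: o_2 = (0.7071, -0.7071, -1.7321)
after link 3: o_3 = (-1.1300, 1.1300, -0.2321)

-1.130 1.130 -0.232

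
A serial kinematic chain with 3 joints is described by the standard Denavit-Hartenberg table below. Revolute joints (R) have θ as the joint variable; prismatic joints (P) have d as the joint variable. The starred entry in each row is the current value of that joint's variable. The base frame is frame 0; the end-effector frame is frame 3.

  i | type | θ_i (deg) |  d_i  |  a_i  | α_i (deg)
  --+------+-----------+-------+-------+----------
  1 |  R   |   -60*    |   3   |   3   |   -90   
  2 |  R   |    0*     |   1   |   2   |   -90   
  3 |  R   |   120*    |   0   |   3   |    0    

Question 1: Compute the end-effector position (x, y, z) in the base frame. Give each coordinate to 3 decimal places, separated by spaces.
after link 1: o_1 = (1.5000, -2.5981, 3.0000)
after link 2: o_2 = (3.3660, -3.8301, 3.0000)
after link 3: o_3 = (0.3660, -3.8301, 3.0000)

0.366 -3.830 3.000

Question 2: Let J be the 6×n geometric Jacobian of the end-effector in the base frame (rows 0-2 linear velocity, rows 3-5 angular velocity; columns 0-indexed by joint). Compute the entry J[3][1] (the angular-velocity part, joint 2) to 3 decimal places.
axis z_1 = (0.8660,0.5000,0.0000); lever o_n−o_1 = (-1.1340,-1.2321,-0.0000)
cross product → J_v[:, 1] = (-0.0000,0.0000,-0.5000)
J_ω[:, 1] = z_1
entry J[3][1] = 0.8660

0.866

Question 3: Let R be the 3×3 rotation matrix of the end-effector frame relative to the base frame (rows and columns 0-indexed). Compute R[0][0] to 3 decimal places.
-1.000

End-effector x-axis (col 0 of R) = (-1.0000,-0.0000,-0.0000)
R[0][0] = -1.0000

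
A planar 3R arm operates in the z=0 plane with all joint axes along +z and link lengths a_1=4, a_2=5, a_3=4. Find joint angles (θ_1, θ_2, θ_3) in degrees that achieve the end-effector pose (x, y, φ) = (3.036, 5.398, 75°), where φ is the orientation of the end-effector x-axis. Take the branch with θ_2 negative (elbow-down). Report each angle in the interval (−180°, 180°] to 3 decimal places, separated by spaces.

wrist centre = target − a_3·(cos φ, sin φ) = (2.0007, 1.5343)
cos θ_2 = (6.3570−4²−5²)/(2·4·5) = -0.8661; θ_2 = -150.0058° (elbow-down)
β = atan2(1.5343,2.0007) = 37.4835°; ψ = atan2(-2.4996,-0.3304) = -97.5294°
θ_1 = β − ψ = 135.0130°
θ_3 = φ − θ_1 − θ_2 = 89.9928° (wrapped to (-180°,180°])

135.013 -150.006 89.993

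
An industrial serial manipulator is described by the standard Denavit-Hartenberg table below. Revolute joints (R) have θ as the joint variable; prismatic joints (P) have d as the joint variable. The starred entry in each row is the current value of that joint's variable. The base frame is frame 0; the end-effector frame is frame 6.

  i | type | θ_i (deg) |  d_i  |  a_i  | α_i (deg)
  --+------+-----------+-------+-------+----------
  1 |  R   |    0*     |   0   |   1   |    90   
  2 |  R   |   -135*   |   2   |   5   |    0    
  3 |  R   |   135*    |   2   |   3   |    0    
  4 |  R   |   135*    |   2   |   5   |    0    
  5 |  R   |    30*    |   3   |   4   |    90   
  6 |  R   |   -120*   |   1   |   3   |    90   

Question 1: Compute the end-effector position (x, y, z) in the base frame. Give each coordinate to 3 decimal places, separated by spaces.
-5.227 -6.402 1.613

after link 1: o_1 = (1.0000, 0.0000, 0.0000)
after link 2: o_2 = (-2.5355, -2.0000, -3.5355)
after link 3: o_3 = (0.4645, -4.0000, -3.5355)
after link 4: o_4 = (-3.0711, -6.0000, 0.0000)
after link 5: o_5 = (-6.9348, -9.0000, 1.0353)
after link 6: o_6 = (-5.2271, -6.4019, 1.6130)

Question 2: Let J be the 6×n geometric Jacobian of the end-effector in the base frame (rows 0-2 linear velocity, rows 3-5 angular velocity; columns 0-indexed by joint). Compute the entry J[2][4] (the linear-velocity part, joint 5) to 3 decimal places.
axis z_4 = (0.0000,-1.0000,0.0000); lever o_n−o_4 = (-2.1560,-0.4019,1.6130)
cross product → J_v[:, 4] = (-1.6130,-0.0000,-2.1560)
J_ω[:, 4] = z_4
entry J[2][4] = -2.1560

-2.156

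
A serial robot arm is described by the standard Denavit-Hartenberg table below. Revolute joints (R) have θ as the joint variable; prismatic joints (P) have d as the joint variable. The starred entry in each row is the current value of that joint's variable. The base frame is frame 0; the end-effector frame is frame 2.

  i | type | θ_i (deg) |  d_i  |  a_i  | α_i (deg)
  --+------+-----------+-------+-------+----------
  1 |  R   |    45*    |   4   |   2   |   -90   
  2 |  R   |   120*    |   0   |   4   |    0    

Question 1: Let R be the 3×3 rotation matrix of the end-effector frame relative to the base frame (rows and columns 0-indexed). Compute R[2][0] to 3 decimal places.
End-effector x-axis (col 0 of R) = (-0.3536,-0.3536,-0.8660)
R[2][0] = -0.8660

-0.866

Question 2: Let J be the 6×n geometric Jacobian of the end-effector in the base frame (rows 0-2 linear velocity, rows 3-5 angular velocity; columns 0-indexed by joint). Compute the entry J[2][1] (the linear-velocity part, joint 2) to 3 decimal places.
2.000

axis z_1 = (-0.7071,0.7071,0.0000); lever o_n−o_1 = (-1.4142,-1.4142,-3.4641)
cross product → J_v[:, 1] = (-2.4495,-2.4495,2.0000)
J_ω[:, 1] = z_1
entry J[2][1] = 2.0000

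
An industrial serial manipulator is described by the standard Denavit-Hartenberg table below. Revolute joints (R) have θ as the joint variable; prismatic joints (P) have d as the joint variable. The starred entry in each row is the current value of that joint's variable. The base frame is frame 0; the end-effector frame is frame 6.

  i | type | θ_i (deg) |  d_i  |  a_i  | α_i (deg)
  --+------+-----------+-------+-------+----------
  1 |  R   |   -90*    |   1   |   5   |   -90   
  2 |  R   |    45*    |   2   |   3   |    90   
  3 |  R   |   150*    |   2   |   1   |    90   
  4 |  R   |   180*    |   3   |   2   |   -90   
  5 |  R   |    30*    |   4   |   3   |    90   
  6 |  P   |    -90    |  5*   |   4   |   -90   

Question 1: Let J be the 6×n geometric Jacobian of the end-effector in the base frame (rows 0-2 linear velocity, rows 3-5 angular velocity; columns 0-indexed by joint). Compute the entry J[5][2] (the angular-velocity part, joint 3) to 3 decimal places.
0.707

axis z_2 = (0.0000,-0.7071,0.7071); lever o_n−o_2 = (2.0000,-7.2098,-4.3813)
cross product → J_v[:, 2] = (8.1962,1.4142,1.4142)
J_ω[:, 2] = z_2
entry J[5][2] = 0.7071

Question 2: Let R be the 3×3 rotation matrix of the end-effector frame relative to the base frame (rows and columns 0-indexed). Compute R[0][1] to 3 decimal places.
-0.500

End-effector y-axis (col 1 of R) = (-0.5000,0.6124,0.6124)
R[0][1] = -0.5000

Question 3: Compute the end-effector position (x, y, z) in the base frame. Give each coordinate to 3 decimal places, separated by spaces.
after link 1: o_1 = (0.0000, -5.0000, 1.0000)
after link 2: o_2 = (2.0000, -7.1213, -1.1213)
after link 3: o_3 = (2.5000, -7.9232, 0.9053)
after link 4: o_4 = (4.0981, -10.2086, -1.3801)
after link 5: o_5 = (1.5000, -8.4408, -5.2692)
after link 6: o_6 = (4.0000, -14.3311, -5.5027)

4.000 -14.331 -5.503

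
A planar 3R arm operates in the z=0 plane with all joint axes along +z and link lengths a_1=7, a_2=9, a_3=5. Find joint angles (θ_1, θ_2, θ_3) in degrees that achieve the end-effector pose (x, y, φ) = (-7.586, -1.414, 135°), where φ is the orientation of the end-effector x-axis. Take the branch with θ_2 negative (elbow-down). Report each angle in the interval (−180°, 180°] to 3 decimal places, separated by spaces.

wrist centre = target − a_3·(cos φ, sin φ) = (-4.0505, -4.9495)
cos θ_2 = (40.9042−7²−9²)/(2·7·9) = -0.7071; θ_2 = -135.0002° (elbow-down)
β = atan2(-4.9495,-4.0505) = -129.2953°; ψ = atan2(-6.3639,0.6360) = -84.2928°
θ_1 = β − ψ = -45.0025°
θ_3 = φ − θ_1 − θ_2 = -44.9973° (wrapped to (-180°,180°])

-45.002 -135.000 -44.997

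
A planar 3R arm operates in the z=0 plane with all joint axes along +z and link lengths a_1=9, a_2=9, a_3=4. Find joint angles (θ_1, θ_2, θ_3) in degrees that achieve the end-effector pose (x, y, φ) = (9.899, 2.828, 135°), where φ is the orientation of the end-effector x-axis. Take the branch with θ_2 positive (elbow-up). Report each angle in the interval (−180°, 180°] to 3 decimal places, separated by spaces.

-45.004 90.004 90.000

wrist centre = target − a_3·(cos φ, sin φ) = (12.7274, -0.0004)
cos θ_2 = (161.9874−9²−9²)/(2·9·9) = -0.0001; θ_2 = 90.0045° (elbow-up)
β = atan2(-0.0004,12.7274) = -0.0019°; ψ = atan2(9.0000,8.9993) = 45.0022°
θ_1 = β − ψ = -45.0042°
θ_3 = φ − θ_1 − θ_2 = 89.9997° (wrapped to (-180°,180°])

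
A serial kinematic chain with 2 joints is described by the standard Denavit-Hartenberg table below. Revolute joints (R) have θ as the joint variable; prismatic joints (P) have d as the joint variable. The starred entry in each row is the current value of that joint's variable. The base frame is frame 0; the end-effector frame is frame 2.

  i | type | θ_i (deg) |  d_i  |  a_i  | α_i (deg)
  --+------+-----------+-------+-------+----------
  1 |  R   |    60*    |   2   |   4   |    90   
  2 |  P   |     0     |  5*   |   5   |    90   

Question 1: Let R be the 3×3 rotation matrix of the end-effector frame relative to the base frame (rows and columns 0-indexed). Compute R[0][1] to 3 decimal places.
End-effector y-axis (col 1 of R) = (0.8660,-0.5000,0.0000)
R[0][1] = 0.8660

0.866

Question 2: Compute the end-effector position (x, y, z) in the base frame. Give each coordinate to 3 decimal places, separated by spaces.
8.830 5.294 2.000

after link 1: o_1 = (2.0000, 3.4641, 2.0000)
after link 2: o_2 = (8.8301, 5.2942, 2.0000)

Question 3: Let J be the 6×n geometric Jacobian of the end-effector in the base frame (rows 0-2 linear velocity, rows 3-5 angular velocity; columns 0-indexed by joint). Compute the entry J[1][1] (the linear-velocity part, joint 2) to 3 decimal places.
prismatic axis z_1 = (0.8660,-0.5000,0.0000)
J_v[:, 1] = z_1; J_ω[:, 1] = (0,0,0)
entry J[1][1] = -0.5000

-0.500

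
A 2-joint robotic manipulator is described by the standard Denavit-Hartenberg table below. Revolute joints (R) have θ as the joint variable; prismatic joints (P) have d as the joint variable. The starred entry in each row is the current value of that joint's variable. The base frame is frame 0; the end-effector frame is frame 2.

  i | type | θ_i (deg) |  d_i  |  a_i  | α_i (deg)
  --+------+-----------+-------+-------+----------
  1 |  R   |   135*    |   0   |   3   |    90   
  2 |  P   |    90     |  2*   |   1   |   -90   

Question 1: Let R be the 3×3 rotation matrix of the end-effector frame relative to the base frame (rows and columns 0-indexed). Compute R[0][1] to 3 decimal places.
End-effector y-axis (col 1 of R) = (-0.7071,-0.7071,-0.0000)
R[0][1] = -0.7071

-0.707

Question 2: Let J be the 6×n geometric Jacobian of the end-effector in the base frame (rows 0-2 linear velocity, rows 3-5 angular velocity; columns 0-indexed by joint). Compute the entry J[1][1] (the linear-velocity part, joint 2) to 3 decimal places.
0.707

prismatic axis z_1 = (0.7071,0.7071,0.0000)
J_v[:, 1] = z_1; J_ω[:, 1] = (0,0,0)
entry J[1][1] = 0.7071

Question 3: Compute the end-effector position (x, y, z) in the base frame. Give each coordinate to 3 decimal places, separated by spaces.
-0.707 3.536 1.000

after link 1: o_1 = (-2.1213, 2.1213, 0.0000)
after link 2: o_2 = (-0.7071, 3.5355, 1.0000)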